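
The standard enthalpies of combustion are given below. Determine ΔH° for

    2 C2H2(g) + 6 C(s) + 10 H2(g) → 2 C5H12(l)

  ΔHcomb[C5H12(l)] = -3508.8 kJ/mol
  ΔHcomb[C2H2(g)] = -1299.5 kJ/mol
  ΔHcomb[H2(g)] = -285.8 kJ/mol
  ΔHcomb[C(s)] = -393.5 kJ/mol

With combustion enthalpies, reactants minus products:
= [2·(-1299.5) + 6·(-393.5) + 10·(-285.8)] − [2·(-3508.8)]
= -800.4 kJ/mol

ΔH° = -800.4 kJ/mol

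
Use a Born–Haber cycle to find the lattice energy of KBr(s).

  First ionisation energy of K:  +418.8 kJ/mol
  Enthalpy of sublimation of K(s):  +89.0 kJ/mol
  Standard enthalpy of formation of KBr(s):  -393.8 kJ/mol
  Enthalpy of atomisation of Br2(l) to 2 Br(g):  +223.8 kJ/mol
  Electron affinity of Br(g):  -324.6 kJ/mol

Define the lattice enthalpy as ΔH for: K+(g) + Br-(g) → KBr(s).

U = -688.9 kJ/mol

ΔHf° = 1·ΔHsub + 1·(ΣIE) + 1/2·D(Br2) + 1·EA + U
-393.8 = 1·(+89.0) + 1·(+418.8) + 1/2·(+223.8) + 1·(-324.6) + U
U = -393.8 − (+295.1) = -688.9 kJ/mol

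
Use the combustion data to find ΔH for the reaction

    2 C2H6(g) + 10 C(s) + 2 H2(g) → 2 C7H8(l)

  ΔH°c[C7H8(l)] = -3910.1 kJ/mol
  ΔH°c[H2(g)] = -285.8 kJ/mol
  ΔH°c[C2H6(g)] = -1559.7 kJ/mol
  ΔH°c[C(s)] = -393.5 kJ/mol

With combustion enthalpies, reactants minus products:
= [2·(-1559.7) + 10·(-393.5) + 2·(-285.8)] − [2·(-3910.1)]
= 194.2 kJ/mol

ΔH = 194.2 kJ/mol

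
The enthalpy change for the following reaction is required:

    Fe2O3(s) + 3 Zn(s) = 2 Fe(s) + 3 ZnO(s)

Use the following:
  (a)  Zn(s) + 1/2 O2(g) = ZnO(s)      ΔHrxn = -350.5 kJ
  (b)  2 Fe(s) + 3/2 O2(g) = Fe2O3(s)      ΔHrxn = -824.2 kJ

ΔHrxn = -227.3 kJ

(a) × 3: (3)·(-350.5) = -1051.5 kJ
(b) reversed: +824.2 kJ
Summing the manipulated equations, ΔHrxn = (3)·(-350.5) + (-1)·(-824.2) = -227.3 kJ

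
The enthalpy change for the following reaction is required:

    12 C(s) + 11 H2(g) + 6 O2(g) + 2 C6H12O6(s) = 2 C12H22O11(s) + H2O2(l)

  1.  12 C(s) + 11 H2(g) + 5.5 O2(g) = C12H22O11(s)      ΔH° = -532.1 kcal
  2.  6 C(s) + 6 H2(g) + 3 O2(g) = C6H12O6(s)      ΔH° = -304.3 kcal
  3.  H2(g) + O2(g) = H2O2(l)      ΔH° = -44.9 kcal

eq. 1 × 2 (×2 to match 2 C12H22O11(s) in the target): (2)·(-532.1) = -1064.2 kcal
eq. 2 reversed and × 2 (C6H12O6(s) must end up as a reactant; scale by 2 for the 2 C6H12O6(s)): (-2)·(-304.3) = +608.6 kcal
eq. 3 as written (H2O2(l) already on the product side): -44.9 kcal
By Hess's law, ΔH° = (2)·(-532.1) + (-2)·(-304.3) + (1)·(-44.9) = -500.5 kcal

ΔH° = -500.5 kcal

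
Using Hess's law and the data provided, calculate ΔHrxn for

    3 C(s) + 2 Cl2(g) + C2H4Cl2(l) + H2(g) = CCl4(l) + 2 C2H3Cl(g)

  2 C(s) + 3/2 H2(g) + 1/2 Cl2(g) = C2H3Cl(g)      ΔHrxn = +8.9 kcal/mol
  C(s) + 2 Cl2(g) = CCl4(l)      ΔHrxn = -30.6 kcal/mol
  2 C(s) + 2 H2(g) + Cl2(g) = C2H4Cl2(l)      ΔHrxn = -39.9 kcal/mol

equation 1 × 2: (2)·(+8.9) = +17.8 kcal/mol
equation 2 as written: -30.6 kcal/mol
equation 3 reversed: +39.9 kcal/mol
ΔHrxn = (2)·(+8.9) + (1)·(-30.6) + (-1)·(-39.9) = 27.1 kcal/mol

ΔHrxn = 27.1 kcal/mol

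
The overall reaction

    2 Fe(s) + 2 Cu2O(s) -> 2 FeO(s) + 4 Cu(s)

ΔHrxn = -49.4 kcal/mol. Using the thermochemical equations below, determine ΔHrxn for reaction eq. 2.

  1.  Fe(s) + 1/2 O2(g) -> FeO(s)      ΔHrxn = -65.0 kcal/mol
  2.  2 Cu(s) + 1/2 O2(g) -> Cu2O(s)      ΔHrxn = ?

ΔHrxn = -40.3 kcal/mol

eq. 1 × 2 (×2 to match 2 FeO(s) in the target): (2)·(-65.0) = -130.0 kcal/mol
eq. 2 reversed and × 2 (Cu2O(s) must end up as a reactant; ×2 to match 2 Cu2O(s) in the target): contributes −2·x
-49.4 = (-130.0) − 2·x
x = (-49.4 − (-130.0)) / (-2) = -40.3 kcal/mol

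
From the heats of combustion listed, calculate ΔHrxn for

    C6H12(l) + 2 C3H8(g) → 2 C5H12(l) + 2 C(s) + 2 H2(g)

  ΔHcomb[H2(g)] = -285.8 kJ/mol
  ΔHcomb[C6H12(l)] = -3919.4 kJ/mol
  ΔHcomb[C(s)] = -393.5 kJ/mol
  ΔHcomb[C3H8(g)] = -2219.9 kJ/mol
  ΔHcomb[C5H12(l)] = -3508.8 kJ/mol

Using ΔH = Σ nΔHc°(reactants) − Σ nΔHc°(products):
= [1·(-3919.4) + 2·(-2219.9)] − [2·(-3508.8) + 2·(-393.5) + 2·(-285.8)]
= 17.0 kJ/mol

ΔHrxn = 17.0 kJ/mol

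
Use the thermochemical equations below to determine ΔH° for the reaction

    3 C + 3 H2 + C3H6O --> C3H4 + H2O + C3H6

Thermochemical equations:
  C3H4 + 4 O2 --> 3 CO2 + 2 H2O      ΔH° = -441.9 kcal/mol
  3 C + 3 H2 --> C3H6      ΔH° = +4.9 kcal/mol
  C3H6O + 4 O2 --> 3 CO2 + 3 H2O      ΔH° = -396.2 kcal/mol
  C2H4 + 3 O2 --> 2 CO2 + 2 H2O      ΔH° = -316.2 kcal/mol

ΔH° = 50.6 kcal/mol

equation 1 reversed (reverse to put C3H4 on the product side): +441.9 kcal/mol
equation 2 as written (C3H6 already on the product side): +4.9 kcal/mol
equation 3 as written (C3H6O already on the reactant side): -396.2 kcal/mol
equation 4: not needed (C2H4 appears nowhere else).
Combining the equations, ΔH° = (-1)·(-441.9) + (1)·(+4.9) + (1)·(-396.2) = 50.6 kcal/mol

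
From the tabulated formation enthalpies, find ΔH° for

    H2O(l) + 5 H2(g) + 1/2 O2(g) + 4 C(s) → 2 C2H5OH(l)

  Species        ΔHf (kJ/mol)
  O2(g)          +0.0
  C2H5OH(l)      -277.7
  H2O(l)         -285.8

ΔH° = -269.6 kJ/mol

Products: 2·(-277.7) = -555.4
Reactants: 1·(-285.8) + 5·(+0.0) + 1/2·(+0.0) + 4·(+0.0) = -285.8
ΔH° = (-555.4) − (-285.8) = -269.6 kJ/mol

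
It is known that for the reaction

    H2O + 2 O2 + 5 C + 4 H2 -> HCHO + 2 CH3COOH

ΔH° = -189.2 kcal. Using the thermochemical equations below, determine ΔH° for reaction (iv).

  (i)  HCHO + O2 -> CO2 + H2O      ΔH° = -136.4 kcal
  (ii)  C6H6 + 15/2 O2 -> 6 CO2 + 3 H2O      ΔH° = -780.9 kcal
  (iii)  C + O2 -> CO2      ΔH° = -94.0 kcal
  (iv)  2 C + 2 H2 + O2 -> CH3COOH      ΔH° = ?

ΔH° = -115.8 kcal

(i) reversed (HCHO must end up as a product): +136.4 kcal
(ii): not needed (C6H6 appears nowhere else).
(iii) as written: -94.0 kcal
(iv) × 2 (×2 to match 2 CH3COOH in the target): contributes 2·x
-189.2 = (+136.4) + (-94.0) + 2·x
x = (-189.2 − (+42.4)) / (2) = -115.8 kcal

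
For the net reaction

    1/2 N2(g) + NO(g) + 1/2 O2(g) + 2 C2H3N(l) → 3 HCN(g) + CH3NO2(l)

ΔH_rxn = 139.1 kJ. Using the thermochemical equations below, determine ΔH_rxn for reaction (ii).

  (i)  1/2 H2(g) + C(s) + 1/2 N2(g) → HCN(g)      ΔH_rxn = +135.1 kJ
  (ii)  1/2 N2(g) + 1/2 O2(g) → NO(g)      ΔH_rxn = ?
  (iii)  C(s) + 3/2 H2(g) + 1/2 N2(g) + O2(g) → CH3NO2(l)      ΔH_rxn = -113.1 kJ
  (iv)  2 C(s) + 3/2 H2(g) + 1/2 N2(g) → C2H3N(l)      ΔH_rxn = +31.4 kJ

ΔH_rxn = 90.3 kJ

(i) × 3 (×3 to match 3 HCN(g) in the target): (3)·(+135.1) = +405.3 kJ
(ii) reversed (NO(g) must end up as a reactant): contributes −x
(iii) as written (CH3NO2(l) already on the product side): -113.1 kJ
(iv) reversed and × 2 (C2H3N(l) must end up as a reactant; scale by 2 for the 2 C2H3N(l)): (-2)·(+31.4) = -62.8 kJ
+139.1 = (+405.3) + (-113.1) + (-62.8) − x
x = (+139.1 − (+229.4)) / (-1) = 90.3 kJ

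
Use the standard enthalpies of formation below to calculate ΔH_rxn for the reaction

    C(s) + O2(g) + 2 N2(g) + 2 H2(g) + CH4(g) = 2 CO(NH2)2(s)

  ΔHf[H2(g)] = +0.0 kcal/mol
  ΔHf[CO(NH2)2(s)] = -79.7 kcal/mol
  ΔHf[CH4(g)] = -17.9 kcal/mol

Products: 2·(-79.7) = -159.4
Reactants: 1·(+0.0) + 1·(+0.0) + 2·(+0.0) + 2·(+0.0) + 1·(-17.9) = -17.9
ΔH_rxn = (-159.4) − (-17.9) = -141.5 kcal/mol

ΔH_rxn = -141.5 kcal/mol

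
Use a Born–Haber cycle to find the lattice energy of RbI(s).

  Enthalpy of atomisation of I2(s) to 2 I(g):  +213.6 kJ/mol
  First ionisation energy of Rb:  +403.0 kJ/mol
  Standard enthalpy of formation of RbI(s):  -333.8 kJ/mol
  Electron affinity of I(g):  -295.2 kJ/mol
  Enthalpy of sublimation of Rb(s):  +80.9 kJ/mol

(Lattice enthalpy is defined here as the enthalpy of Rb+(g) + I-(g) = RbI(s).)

U = -629.3 kJ/mol

ΔHf° = 1·ΔHsub + 1·(ΣIE) + 1/2·D(I2) + 1·EA + U
-333.8 = 1·(+80.9) + 1·(+403.0) + 1/2·(+213.6) + 1·(-295.2) + U
U = -333.8 − (+295.5) = -629.3 kJ/mol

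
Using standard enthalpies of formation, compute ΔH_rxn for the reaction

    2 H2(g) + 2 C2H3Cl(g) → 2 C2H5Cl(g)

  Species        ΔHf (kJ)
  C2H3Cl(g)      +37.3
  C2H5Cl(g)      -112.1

Products: 2·(-112.1) = -224.2
Reactants: 2·(+0.0) + 2·(+37.3) = +74.6
ΔH_rxn = (-224.2) − (+74.6) = -298.8 kJ

ΔH_rxn = -298.8 kJ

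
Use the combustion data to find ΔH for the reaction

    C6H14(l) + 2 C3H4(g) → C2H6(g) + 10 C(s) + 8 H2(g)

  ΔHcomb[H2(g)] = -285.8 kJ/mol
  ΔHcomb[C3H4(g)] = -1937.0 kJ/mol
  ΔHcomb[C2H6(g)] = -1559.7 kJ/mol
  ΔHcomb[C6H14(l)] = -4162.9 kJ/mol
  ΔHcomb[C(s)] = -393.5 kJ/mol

ΔH = -255.8 kJ/mol

Using ΔH = Σ nΔHc°(reactants) − Σ nΔHc°(products):
= [1·(-4162.9) + 2·(-1937.0)] − [1·(-1559.7) + 10·(-393.5) + 8·(-285.8)]
= -255.8 kJ/mol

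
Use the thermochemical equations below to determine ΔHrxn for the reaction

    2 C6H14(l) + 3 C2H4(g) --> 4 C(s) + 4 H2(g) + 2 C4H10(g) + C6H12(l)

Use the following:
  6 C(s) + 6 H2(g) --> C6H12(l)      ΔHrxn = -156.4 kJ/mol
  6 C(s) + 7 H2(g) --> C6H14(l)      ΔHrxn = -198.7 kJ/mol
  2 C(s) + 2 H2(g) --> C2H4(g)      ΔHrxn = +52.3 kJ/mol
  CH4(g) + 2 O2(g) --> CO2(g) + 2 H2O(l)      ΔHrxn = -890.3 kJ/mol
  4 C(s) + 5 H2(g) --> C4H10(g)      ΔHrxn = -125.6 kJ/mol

ΔHrxn = -167.1 kJ/mol

equation 1 as written (C6H12(l) already on the product side): -156.4 kJ/mol
equation 2 reversed and × 2 (reverse to put C6H14(l) on the reactant side; ×2 to match 2 C6H14(l) in the target): (-2)·(-198.7) = +397.4 kJ/mol
equation 3 reversed and × 3 (C2H4(g) must end up as a reactant; ×3 to match 3 C2H4(g) in the target): (-3)·(+52.3) = -156.9 kJ/mol
equation 4: not needed (CH4(g) appears nowhere else).
equation 5 × 2 (scale by 2 for the 2 C4H10(g)): (2)·(-125.6) = -251.2 kJ/mol
ΔHrxn = (-156.4) + (+397.4) + (-156.9) + (-251.2) = -167.1 kJ/mol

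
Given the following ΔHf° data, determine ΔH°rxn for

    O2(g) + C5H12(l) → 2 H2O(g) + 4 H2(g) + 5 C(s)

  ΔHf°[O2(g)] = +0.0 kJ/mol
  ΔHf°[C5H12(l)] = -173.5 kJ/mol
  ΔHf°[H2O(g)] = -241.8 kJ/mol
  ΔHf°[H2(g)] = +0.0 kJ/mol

Products: 2·(-241.8) + 4·(+0.0) + 5·(+0.0) = -483.6
Reactants: 1·(+0.0) + 1·(-173.5) = -173.5
ΔH°rxn = (-483.6) − (-173.5) = -310.1 kJ/mol

ΔH°rxn = -310.1 kJ/mol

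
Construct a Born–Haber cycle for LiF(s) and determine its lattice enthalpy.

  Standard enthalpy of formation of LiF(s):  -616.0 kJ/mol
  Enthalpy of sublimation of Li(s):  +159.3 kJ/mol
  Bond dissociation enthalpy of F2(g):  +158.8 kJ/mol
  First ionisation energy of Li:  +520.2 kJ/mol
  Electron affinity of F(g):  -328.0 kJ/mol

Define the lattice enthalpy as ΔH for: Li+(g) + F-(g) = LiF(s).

ΔHf° = 1·ΔHsub + 1·(ΣIE) + 1/2·D(F2) + 1·EA + U
-616.0 = 1·(+159.3) + 1·(+520.2) + 1/2·(+158.8) + 1·(-328.0) + U
U = -616.0 − (+430.9) = -1046.9 kJ/mol

U = -1046.9 kJ/mol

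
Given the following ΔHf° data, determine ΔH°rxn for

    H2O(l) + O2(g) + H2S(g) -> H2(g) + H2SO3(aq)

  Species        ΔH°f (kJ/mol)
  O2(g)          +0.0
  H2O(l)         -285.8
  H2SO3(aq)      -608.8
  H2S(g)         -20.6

ΔH°rxn = -302.4 kJ/mol

ΔH°rxn = Σ nΔHf°(products) − Σ nΔHf°(reactants).
Products: 1·(+0.0) + 1·(-608.8) = -608.8
Reactants: 1·(-285.8) + 1·(+0.0) + 1·(-20.6) = -306.4
ΔH°rxn = (-608.8) − (-306.4) = -302.4 kJ/mol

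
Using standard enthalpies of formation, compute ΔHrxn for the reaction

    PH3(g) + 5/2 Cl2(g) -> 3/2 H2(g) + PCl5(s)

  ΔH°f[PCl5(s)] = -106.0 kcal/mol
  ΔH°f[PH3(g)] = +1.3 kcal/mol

ΔH°rxn = Σ nΔHf°(products) − Σ nΔHf°(reactants).
Products: 3/2·(+0.0) + 1·(-106.0) = -106.0
Reactants: 1·(+1.3) + 5/2·(+0.0) = +1.3
ΔHrxn = (-106.0) − (+1.3) = -107.3 kcal/mol

ΔHrxn = -107.3 kcal/mol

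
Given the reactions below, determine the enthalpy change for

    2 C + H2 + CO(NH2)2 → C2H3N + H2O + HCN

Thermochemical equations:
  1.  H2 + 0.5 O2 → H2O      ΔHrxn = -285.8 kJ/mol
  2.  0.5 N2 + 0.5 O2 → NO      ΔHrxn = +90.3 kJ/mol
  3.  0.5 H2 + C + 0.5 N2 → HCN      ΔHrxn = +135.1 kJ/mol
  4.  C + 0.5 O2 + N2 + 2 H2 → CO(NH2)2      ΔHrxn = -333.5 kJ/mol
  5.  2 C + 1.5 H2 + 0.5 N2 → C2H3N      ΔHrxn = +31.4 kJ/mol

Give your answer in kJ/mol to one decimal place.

ΔHrxn = 214.2 kJ/mol

eq. 1 as written: -285.8 kJ/mol
eq. 2: not needed.
eq. 3 as written: +135.1 kJ/mol
eq. 4 reversed: +333.5 kJ/mol
eq. 5 as written: +31.4 kJ/mol
ΔHrxn = (1)·(-285.8) + (1)·(+135.1) + (-1)·(-333.5) + (1)·(+31.4) = 214.2 kJ/mol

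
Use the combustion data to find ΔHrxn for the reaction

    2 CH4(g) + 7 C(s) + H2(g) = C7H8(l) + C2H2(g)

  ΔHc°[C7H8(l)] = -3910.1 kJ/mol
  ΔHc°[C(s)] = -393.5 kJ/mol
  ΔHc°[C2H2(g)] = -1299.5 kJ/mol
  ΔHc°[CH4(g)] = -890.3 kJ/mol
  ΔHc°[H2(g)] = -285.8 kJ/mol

Using ΔH = Σ nΔHc°(reactants) − Σ nΔHc°(products):
= [2·(-890.3) + 7·(-393.5) + 1·(-285.8)] − [1·(-3910.1) + 1·(-1299.5)]
= 388.7 kJ/mol

ΔHrxn = 388.7 kJ/mol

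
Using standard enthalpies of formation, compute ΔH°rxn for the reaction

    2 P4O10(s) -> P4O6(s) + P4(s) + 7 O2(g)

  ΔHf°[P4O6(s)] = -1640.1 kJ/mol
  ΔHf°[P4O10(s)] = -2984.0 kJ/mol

ΔH°rxn = 4327.9 kJ/mol

Products: 1·(-1640.1) + 1·(+0.0) + 7·(+0.0) = -1640.1
Reactants: 2·(-2984.0) = -5968.0
ΔH°rxn = (-1640.1) − (-5968.0) = 4327.9 kJ/mol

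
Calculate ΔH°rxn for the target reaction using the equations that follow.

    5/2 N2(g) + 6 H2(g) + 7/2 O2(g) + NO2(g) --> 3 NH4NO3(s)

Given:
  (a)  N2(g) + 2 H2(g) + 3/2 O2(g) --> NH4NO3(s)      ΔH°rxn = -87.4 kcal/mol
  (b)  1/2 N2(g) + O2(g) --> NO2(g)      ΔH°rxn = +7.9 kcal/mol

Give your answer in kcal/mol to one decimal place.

(a) × 3: (3)·(-87.4) = -262.2 kcal/mol
(b) reversed: -7.9 kcal/mol
Since enthalpy is a state function, ΔH°rxn = (-262.2) + (-7.9) = -270.1 kcal/mol

ΔH°rxn = -270.1 kcal/mol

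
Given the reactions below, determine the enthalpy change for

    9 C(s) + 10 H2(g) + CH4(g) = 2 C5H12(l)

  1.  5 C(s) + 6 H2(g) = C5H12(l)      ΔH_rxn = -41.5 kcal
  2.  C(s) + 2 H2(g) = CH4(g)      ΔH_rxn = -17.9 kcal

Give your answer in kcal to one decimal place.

ΔH_rxn = -65.1 kcal

eq. 1 × 2 (×2 to match 2 C5H12(l) in the target): (2)·(-41.5) = -83.0 kcal
eq. 2 reversed (reverse to put CH4(g) on the reactant side): +17.9 kcal
ΔH_rxn = (2)·(-41.5) + (-1)·(-17.9) = -65.1 kcal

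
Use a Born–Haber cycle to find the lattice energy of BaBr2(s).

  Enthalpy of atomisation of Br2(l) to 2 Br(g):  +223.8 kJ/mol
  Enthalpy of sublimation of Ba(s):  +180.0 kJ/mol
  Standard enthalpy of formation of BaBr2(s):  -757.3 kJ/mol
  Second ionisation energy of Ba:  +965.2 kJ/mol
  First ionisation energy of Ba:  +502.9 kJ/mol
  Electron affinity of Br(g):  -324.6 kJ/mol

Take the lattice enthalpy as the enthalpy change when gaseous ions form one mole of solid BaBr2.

U = -1980.0 kJ/mol

ΔHf° = 1·ΔHsub + 1·(ΣIE) + 1·D(Br2) + 2·EA + U
-757.3 = 1·(+180.0) + 1·(+1468.1) + 1·(+223.8) + 2·(-324.6) + U
U = -757.3 − (+1222.7) = -1980.0 kJ/mol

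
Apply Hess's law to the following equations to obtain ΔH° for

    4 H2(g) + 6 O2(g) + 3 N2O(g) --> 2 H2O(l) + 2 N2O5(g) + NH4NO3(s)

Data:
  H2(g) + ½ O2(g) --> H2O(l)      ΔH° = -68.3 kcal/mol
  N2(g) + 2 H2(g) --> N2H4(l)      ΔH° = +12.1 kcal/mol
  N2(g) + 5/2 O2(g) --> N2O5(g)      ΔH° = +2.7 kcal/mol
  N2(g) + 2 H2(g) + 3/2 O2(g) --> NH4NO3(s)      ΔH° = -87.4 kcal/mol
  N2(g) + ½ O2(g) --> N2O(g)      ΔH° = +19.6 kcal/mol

ΔH° = -277.4 kcal/mol

equation 1 × 2 (×2 to match 2 H2O(l) in the target): (2)·(-68.3) = -136.6 kcal/mol
equation 2: not needed (N2H4(l) appears nowhere else).
equation 3 × 2 (×2 to match 2 N2O5(g) in the target): (2)·(+2.7) = +5.4 kcal/mol
equation 4 as written (NH4NO3(s) already on the product side): -87.4 kcal/mol
equation 5 reversed and × 3 (N2O(g) must end up as a reactant; ×3 to match 3 N2O(g) in the target): (-3)·(+19.6) = -58.8 kcal/mol
By Hess's law, ΔH° = (-136.6) + (+5.4) + (-87.4) + (-58.8) = -277.4 kcal/mol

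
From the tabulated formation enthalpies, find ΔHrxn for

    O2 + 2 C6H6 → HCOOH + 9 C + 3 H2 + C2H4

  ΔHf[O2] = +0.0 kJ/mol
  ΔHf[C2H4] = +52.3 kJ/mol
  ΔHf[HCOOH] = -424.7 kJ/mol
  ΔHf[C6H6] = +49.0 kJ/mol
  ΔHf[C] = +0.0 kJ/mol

ΔHrxn = -470.4 kJ/mol

ΔH°rxn = Σ nΔHf°(products) − Σ nΔHf°(reactants).
Products: 1·(-424.7) + 9·(+0.0) + 3·(+0.0) + 1·(+52.3) = -372.4
Reactants: 1·(+0.0) + 2·(+49.0) = +98.0
ΔHrxn = (-372.4) − (+98.0) = -470.4 kJ/mol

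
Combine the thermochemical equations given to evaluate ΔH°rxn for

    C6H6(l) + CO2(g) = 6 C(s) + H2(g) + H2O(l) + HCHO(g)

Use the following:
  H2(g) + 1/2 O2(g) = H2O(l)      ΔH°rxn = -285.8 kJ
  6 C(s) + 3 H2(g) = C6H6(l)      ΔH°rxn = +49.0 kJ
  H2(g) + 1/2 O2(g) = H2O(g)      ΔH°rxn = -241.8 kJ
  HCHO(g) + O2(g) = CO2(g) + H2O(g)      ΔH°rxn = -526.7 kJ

equation 1 as written (H2O(l) already on the product side): -285.8 kJ
equation 2 reversed (C6H6(l) must end up as a reactant): -49.0 kJ
equation 3 as written: -241.8 kJ
equation 4 reversed (reverse to put HCHO(g) on the product side): +526.7 kJ
ΔH°rxn = (-285.8) + (-49.0) + (-241.8) + (+526.7) = -49.9 kJ

ΔH°rxn = -49.9 kJ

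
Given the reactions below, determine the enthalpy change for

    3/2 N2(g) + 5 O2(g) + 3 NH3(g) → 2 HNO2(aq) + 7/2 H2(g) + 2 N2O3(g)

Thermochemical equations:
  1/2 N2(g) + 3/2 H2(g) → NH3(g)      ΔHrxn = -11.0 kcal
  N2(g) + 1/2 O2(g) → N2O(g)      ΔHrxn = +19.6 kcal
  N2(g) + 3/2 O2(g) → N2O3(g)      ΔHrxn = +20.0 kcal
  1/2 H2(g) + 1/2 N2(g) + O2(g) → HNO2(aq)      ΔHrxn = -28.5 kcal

ΔHrxn = 16.0 kcal

equation 1 reversed and × 3 (reverse to put NH3(g) on the reactant side; ×3 to match 3 NH3(g) in the target): (-3)·(-11.0) = +33.0 kcal
equation 2: not needed (N2O(g) appears nowhere else).
equation 3 × 2 (×2 to match 2 N2O3(g) in the target): (2)·(+20.0) = +40.0 kcal
equation 4 × 2 (×2 to match 2 HNO2(aq) in the target): (2)·(-28.5) = -57.0 kcal
By Hess's law, ΔHrxn = (+33.0) + (+40.0) + (-57.0) = 16.0 kcal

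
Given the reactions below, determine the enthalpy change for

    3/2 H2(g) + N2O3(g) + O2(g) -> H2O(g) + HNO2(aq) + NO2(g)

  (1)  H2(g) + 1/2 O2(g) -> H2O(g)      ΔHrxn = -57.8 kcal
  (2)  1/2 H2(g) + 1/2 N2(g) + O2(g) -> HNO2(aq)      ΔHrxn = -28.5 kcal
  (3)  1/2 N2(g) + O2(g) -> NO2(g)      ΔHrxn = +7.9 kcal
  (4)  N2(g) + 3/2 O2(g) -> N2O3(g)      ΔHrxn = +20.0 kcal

(1) as written (H2O(g) already on the product side): -57.8 kcal
(2) as written (HNO2(aq) already on the product side): -28.5 kcal
(3) as written (NO2(g) already on the product side): +7.9 kcal
(4) reversed (N2O3(g) must end up as a reactant): -20.0 kcal
ΔHrxn = (-57.8) + (-28.5) + (+7.9) + (-20.0) = -98.4 kcal

ΔHrxn = -98.4 kcal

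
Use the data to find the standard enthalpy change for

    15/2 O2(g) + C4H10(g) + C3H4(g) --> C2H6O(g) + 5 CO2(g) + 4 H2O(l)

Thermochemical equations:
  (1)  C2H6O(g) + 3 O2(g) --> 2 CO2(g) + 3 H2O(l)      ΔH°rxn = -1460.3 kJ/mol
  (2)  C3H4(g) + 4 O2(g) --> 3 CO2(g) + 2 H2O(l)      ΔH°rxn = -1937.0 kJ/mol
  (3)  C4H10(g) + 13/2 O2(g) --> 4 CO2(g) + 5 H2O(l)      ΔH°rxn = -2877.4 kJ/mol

ΔH°rxn = -3354.1 kJ/mol

(1) reversed: +1460.3 kJ/mol
(2) as written: -1937.0 kJ/mol
(3) as written: -2877.4 kJ/mol
ΔH°rxn = (-1)·(-1460.3) + (1)·(-1937.0) + (1)·(-2877.4) = -3354.1 kJ/mol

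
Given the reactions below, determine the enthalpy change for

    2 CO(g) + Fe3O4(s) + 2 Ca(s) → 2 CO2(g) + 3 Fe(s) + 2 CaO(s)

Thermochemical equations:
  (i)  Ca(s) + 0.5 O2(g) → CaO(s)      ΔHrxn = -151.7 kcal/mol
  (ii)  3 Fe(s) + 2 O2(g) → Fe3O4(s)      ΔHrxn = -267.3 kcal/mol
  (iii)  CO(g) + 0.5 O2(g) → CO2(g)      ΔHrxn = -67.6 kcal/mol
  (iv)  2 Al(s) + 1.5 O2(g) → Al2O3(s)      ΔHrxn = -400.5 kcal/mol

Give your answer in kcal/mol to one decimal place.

(i) × 2: (2)·(-151.7) = -303.4 kcal/mol
(ii) reversed: +267.3 kcal/mol
(iii) × 2: (2)·(-67.6) = -135.2 kcal/mol
(iv): not needed.
Since enthalpy is a state function, ΔHrxn = (2)·(-151.7) + (-1)·(-267.3) + (2)·(-67.6) = -171.3 kcal/mol

ΔHrxn = -171.3 kcal/mol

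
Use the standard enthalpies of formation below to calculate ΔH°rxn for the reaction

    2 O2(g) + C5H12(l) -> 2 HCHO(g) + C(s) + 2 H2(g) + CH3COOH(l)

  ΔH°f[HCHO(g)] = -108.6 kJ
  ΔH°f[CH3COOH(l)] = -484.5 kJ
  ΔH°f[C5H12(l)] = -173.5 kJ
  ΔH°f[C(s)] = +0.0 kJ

Products: 2·(-108.6) + 1·(+0.0) + 2·(+0.0) + 1·(-484.5) = -701.7
Reactants: 2·(+0.0) + 1·(-173.5) = -173.5
ΔH°rxn = (-701.7) − (-173.5) = -528.2 kJ

ΔH°rxn = -528.2 kJ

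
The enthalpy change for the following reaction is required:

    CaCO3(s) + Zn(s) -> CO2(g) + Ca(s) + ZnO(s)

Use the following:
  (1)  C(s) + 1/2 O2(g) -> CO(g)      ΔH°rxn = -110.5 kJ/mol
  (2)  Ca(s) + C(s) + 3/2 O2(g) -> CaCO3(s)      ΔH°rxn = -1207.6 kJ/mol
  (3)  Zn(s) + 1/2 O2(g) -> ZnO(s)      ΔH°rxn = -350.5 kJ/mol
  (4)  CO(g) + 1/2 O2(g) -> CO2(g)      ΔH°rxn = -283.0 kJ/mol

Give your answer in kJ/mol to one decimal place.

ΔH°rxn = 463.6 kJ/mol

(1) as written: -110.5 kJ/mol
(2) reversed (reverse to put CaCO3(s) on the reactant side): +1207.6 kJ/mol
(3) as written (ZnO(s) already on the product side): -350.5 kJ/mol
(4) as written (CO2(g) already on the product side): -283.0 kJ/mol
ΔH°rxn = (1)·(-110.5) + (-1)·(-1207.6) + (1)·(-350.5) + (1)·(-283.0) = 463.6 kJ/mol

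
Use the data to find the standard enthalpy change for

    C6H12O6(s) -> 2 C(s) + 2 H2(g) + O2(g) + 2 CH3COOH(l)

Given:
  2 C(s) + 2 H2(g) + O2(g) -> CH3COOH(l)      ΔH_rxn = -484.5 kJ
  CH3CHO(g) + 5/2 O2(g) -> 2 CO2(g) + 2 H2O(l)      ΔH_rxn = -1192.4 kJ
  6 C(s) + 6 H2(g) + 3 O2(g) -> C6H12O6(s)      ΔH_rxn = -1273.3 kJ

ΔH_rxn = 304.3 kJ

equation 1 × 2 (scale by 2 for the 2 CH3COOH(l)): (2)·(-484.5) = -969.0 kJ
equation 2: not needed (CH3CHO(g) appears nowhere else).
equation 3 reversed (reverse to put C6H12O6(s) on the reactant side): +1273.3 kJ
Combining the equations, ΔH_rxn = (-969.0) + (+1273.3) = 304.3 kJ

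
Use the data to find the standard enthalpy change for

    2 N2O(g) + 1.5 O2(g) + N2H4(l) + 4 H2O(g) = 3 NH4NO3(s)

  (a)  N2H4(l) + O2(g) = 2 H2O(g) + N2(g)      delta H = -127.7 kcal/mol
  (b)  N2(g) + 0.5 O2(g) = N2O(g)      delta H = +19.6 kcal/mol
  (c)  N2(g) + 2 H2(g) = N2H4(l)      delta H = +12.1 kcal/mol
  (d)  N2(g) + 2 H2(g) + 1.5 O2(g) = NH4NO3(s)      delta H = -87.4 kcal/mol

(a) reversed and × 2 (reverse to put H2O(g) on the reactant side; ×2 to match 4 H2O(g) in the target): (-2)·(-127.7) = +255.4 kcal/mol
(b) reversed and × 2 (N2O(g) must end up as a reactant; ×2 to match 2 N2O(g) in the target): (-2)·(+19.6) = -39.2 kcal/mol
(c) reversed and × 3: (-3)·(+12.1) = -36.3 kcal/mol
(d) × 3 (scale by 3 for the 3 NH4NO3(s)): (3)·(-87.4) = -262.2 kcal/mol
delta H = (-2)·(-127.7) + (-2)·(+19.6) + (-3)·(+12.1) + (3)·(-87.4) = -82.3 kcal/mol

delta H = -82.3 kcal/mol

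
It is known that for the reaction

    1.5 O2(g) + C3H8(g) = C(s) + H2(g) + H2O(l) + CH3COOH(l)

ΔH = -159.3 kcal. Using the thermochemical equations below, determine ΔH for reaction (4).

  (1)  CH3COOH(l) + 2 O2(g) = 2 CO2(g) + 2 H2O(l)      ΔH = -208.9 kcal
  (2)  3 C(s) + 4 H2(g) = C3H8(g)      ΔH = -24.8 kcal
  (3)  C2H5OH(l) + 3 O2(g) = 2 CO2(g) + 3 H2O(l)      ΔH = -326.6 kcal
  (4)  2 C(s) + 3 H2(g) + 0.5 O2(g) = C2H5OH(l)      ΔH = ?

ΔH = -66.4 kcal

(1) reversed (CH3COOH(l) must end up as a product): +208.9 kcal
(2) reversed (reverse to put C3H8(g) on the reactant side): +24.8 kcal
(3) as written: -326.6 kcal
(4) as written: contributes x
-159.3 = (+208.9) + (+24.8) + (-326.6) + x
x = (-159.3 − (-92.9)) / (1) = -66.4 kcal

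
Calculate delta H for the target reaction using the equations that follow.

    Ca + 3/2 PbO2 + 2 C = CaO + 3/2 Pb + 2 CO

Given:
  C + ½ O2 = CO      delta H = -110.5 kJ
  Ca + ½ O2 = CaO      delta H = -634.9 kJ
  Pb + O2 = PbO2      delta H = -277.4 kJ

equation 1 × 2: (2)·(-110.5) = -221.0 kJ
equation 2 as written: -634.9 kJ
equation 3 reversed and × 3/2: (-3/2)·(-277.4) = +416.1 kJ
Combining the equations, delta H = (2)·(-110.5) + (1)·(-634.9) + (-3/2)·(-277.4) = -439.8 kJ

delta H = -439.8 kJ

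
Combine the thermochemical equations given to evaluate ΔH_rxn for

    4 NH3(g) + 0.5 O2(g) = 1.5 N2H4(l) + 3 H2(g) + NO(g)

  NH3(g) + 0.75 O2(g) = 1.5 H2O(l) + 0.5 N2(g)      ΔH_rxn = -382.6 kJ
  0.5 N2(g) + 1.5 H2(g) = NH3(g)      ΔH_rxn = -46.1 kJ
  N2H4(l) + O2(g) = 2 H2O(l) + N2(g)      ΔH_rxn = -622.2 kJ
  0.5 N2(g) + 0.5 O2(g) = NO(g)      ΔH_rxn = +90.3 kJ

ΔH_rxn = 350.6 kJ

equation 1 × 2: (2)·(-382.6) = -765.2 kJ
equation 2 reversed and × 2: (-2)·(-46.1) = +92.2 kJ
equation 3 reversed and × 3/2: (-3/2)·(-622.2) = +933.3 kJ
equation 4 as written: +90.3 kJ
ΔH_rxn = (2)·(-382.6) + (-2)·(-46.1) + (-3/2)·(-622.2) + (1)·(+90.3) = 350.6 kJ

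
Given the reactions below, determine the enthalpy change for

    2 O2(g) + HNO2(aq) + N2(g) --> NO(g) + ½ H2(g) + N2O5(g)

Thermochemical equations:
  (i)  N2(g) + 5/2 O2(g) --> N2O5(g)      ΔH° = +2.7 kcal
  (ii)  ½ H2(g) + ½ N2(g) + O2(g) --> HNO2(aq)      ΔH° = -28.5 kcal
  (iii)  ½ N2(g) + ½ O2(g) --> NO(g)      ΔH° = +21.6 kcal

ΔH° = 52.8 kcal

(i) as written: +2.7 kcal
(ii) reversed: +28.5 kcal
(iii) as written: +21.6 kcal
By Hess's law, ΔH° = (+2.7) + (+28.5) + (+21.6) = 52.8 kcal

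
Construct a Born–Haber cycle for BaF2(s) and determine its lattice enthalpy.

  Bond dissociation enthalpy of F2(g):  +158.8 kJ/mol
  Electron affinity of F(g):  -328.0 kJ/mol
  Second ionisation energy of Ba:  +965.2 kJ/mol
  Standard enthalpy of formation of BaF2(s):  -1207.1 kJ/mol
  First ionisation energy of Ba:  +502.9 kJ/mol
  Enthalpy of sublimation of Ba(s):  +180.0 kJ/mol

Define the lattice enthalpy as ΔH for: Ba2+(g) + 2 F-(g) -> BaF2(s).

U = -2358.0 kJ/mol

ΔHf° = 1·ΔHsub + 1·(ΣIE) + 1·D(F2) + 2·EA + U
-1207.1 = 1·(+180.0) + 1·(+1468.1) + 1·(+158.8) + 2·(-328.0) + U
U = -1207.1 − (+1150.9) = -2358.0 kJ/mol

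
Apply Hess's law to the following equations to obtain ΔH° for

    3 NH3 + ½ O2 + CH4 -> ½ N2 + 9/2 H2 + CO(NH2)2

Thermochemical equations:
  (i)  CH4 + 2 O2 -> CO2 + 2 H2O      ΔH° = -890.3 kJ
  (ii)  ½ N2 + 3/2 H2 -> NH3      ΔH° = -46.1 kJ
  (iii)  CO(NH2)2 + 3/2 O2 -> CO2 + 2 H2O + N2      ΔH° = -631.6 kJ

ΔH° = -120.4 kJ

(i) as written (CH4 already on the reactant side): -890.3 kJ
(ii) reversed and × 3 (NH3 must end up as a reactant; scale by 3 for the 3 NH3): (-3)·(-46.1) = +138.3 kJ
(iii) reversed (CO(NH2)2 must end up as a product): +631.6 kJ
Combining the equations, ΔH° = (-890.3) + (+138.3) + (+631.6) = -120.4 kJ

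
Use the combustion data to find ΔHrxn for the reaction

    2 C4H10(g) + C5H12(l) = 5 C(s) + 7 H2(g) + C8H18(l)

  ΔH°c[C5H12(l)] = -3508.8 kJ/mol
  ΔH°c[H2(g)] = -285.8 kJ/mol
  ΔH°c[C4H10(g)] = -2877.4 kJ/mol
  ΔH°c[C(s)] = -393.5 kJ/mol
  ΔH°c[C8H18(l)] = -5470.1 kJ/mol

With combustion enthalpies, reactants minus products:
= [2·(-2877.4) + 1·(-3508.8)] − [5·(-393.5) + 7·(-285.8) + 1·(-5470.1)]
= 174.6 kJ/mol

ΔHrxn = 174.6 kJ/mol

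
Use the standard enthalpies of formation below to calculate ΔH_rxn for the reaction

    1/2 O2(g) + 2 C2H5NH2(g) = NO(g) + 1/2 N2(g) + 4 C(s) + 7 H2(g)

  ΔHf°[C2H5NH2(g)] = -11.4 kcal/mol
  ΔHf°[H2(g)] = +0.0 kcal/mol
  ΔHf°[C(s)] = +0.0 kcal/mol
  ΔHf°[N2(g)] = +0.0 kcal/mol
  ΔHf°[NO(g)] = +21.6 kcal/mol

ΔH_rxn = 44.4 kcal/mol

Products: 1·(+21.6) + 1/2·(+0.0) + 4·(+0.0) + 7·(+0.0) = +21.6
Reactants: 1/2·(+0.0) + 2·(-11.4) = -22.8
ΔH_rxn = (+21.6) − (-22.8) = 44.4 kcal/mol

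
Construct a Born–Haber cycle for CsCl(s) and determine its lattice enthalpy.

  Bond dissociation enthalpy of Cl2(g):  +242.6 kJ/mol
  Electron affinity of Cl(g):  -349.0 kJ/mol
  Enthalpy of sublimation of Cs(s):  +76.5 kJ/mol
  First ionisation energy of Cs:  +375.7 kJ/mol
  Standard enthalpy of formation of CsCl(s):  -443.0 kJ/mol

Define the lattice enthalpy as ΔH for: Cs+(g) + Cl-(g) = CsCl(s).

ΔHf° = 1·ΔHsub + 1·(ΣIE) + 1/2·D(Cl2) + 1·EA + U
-443.0 = 1·(+76.5) + 1·(+375.7) + 1/2·(+242.6) + 1·(-349.0) + U
U = -443.0 − (+224.5) = -667.5 kJ/mol

U = -667.5 kJ/mol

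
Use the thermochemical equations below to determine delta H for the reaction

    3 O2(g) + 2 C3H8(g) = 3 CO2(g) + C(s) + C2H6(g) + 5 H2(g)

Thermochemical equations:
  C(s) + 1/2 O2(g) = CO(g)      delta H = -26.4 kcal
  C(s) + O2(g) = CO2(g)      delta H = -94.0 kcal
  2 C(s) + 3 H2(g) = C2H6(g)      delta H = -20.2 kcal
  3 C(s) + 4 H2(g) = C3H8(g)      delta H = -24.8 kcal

delta H = -252.6 kcal

equation 1: not needed (CO(g) appears nowhere else).
equation 2 × 3 (scale by 3 for the 3 CO2(g)): (3)·(-94.0) = -282.0 kcal
equation 3 as written (C2H6(g) already on the product side): -20.2 kcal
equation 4 reversed and × 2 (C3H8(g) must end up as a reactant; ×2 to match 2 C3H8(g) in the target): (-2)·(-24.8) = +49.6 kcal
Combining the equations, delta H = (-282.0) + (-20.2) + (+49.6) = -252.6 kcal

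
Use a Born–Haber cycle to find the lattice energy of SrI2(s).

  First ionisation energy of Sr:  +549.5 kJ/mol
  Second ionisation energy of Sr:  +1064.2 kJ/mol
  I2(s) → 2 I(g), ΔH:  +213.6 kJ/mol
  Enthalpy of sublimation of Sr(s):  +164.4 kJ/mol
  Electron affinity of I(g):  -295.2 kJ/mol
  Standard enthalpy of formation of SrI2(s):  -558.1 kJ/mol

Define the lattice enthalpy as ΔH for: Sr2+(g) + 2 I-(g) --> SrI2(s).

U = -1959.4 kJ/mol

ΔHf° = 1·ΔHsub + 1·(ΣIE) + 1·D(I2) + 2·EA + U
-558.1 = 1·(+164.4) + 1·(+1613.7) + 1·(+213.6) + 2·(-295.2) + U
U = -558.1 − (+1401.3) = -1959.4 kJ/mol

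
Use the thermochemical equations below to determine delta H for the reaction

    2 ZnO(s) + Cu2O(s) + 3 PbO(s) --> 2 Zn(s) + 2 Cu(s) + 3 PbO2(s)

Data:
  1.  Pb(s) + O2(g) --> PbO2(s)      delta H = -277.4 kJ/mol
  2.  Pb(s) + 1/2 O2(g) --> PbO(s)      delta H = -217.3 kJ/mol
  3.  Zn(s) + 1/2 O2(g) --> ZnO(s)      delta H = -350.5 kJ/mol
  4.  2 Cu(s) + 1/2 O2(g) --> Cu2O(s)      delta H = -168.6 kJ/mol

eq. 1 × 3: (3)·(-277.4) = -832.2 kJ/mol
eq. 2 reversed and × 3: (-3)·(-217.3) = +651.9 kJ/mol
eq. 3 reversed and × 2: (-2)·(-350.5) = +701.0 kJ/mol
eq. 4 reversed: +168.6 kJ/mol
By Hess's law, delta H = (-832.2) + (+651.9) + (+701.0) + (+168.6) = 689.3 kJ/mol

delta H = 689.3 kJ/mol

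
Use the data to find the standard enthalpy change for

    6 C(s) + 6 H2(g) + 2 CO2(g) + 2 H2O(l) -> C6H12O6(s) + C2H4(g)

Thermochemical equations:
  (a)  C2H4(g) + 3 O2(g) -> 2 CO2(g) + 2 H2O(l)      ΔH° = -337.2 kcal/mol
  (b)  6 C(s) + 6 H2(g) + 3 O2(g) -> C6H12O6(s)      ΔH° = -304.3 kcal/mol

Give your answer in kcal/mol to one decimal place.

(a) reversed: +337.2 kcal/mol
(b) as written: -304.3 kcal/mol
Summing the manipulated equations, ΔH° = (-1)·(-337.2) + (1)·(-304.3) = 32.9 kcal/mol

ΔH° = 32.9 kcal/mol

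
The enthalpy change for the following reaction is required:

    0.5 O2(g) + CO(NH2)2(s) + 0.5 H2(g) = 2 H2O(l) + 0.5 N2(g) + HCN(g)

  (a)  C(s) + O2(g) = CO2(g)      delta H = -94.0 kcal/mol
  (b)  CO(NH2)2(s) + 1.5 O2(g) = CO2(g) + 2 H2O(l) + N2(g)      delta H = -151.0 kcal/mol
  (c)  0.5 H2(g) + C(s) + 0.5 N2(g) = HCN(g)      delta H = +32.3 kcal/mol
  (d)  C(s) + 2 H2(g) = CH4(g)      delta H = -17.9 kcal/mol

(a) reversed: +94.0 kcal/mol
(b) as written: -151.0 kcal/mol
(c) as written: +32.3 kcal/mol
(d): not needed.
delta H = (-1)·(-94.0) + (1)·(-151.0) + (1)·(+32.3) = -24.7 kcal/mol

delta H = -24.7 kcal/mol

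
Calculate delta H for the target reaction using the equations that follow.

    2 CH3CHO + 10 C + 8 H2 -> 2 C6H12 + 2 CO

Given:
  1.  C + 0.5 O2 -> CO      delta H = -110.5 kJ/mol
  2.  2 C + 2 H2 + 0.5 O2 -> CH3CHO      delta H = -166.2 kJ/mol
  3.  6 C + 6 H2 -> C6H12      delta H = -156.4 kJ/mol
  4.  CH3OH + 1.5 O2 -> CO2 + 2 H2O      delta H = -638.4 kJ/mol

eq. 1 × 2: (2)·(-110.5) = -221.0 kJ/mol
eq. 2 reversed and × 2: (-2)·(-166.2) = +332.4 kJ/mol
eq. 3 × 2: (2)·(-156.4) = -312.8 kJ/mol
eq. 4: not needed.
delta H = (2)·(-110.5) + (-2)·(-166.2) + (2)·(-156.4) = -201.4 kJ/mol

delta H = -201.4 kJ/mol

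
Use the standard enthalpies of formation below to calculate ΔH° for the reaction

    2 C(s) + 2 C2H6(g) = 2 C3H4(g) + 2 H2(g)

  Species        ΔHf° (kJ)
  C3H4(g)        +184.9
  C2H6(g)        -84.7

ΔH° = 539.2 kJ

ΔH°rxn = Σ nΔHf°(products) − Σ nΔHf°(reactants).
Products: 2·(+184.9) + 2·(+0.0) = +369.8
Reactants: 2·(+0.0) + 2·(-84.7) = -169.4
ΔH° = (+369.8) − (-169.4) = 539.2 kJ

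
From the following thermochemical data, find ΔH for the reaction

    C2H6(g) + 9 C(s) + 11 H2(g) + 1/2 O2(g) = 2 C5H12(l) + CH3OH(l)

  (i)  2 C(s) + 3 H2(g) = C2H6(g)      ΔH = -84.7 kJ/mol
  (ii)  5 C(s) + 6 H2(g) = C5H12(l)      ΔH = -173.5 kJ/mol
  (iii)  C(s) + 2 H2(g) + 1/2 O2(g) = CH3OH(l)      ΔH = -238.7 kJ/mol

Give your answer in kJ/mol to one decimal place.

ΔH = -501.0 kJ/mol

(i) reversed (C2H6(g) must end up as a reactant): +84.7 kJ/mol
(ii) × 2 (×2 to match 2 C5H12(l) in the target): (2)·(-173.5) = -347.0 kJ/mol
(iii) as written (CH3OH(l) already on the product side): -238.7 kJ/mol
Summing the manipulated equations, ΔH = (-1)·(-84.7) + (2)·(-173.5) + (1)·(-238.7) = -501.0 kJ/mol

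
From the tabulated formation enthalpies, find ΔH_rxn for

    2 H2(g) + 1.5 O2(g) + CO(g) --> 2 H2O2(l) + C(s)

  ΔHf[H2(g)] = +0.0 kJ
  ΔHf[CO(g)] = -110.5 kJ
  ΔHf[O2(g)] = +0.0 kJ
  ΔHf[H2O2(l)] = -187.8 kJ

ΔH°rxn = Σ nΔHf°(products) − Σ nΔHf°(reactants).
Products: 2·(-187.8) + 1·(+0.0) = -375.6
Reactants: 2·(+0.0) + 3/2·(+0.0) + 1·(-110.5) = -110.5
ΔH_rxn = (-375.6) − (-110.5) = -265.1 kJ

ΔH_rxn = -265.1 kJ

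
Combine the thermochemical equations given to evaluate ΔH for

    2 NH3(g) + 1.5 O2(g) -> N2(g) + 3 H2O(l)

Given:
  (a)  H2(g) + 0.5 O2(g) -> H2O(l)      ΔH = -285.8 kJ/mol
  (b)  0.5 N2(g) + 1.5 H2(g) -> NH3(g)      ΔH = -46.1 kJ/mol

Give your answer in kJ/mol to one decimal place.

ΔH = -765.2 kJ/mol

(a) × 3 (scale by 3 for the 3 H2O(l)): (3)·(-285.8) = -857.4 kJ/mol
(b) reversed and × 2 (reverse to put NH3(g) on the reactant side; ×2 to match 2 NH3(g) in the target): (-2)·(-46.1) = +92.2 kJ/mol
ΔH = (3)·(-285.8) + (-2)·(-46.1) = -765.2 kJ/mol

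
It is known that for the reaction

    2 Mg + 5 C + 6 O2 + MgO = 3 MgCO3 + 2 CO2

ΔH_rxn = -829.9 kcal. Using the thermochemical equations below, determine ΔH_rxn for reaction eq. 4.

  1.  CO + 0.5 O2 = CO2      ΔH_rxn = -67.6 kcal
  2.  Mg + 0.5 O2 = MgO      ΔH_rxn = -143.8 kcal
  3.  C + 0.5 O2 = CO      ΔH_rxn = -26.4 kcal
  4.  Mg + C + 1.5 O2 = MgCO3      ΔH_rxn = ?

ΔH_rxn = -261.9 kcal

eq. 1 × 2: (2)·(-67.6) = -135.2 kcal
eq. 2 reversed: +143.8 kcal
eq. 3 × 2: (2)·(-26.4) = -52.8 kcal
eq. 4 × 3: contributes 3·x
-829.9 = (-135.2) + (+143.8) + (-52.8) + 3·x
x = (-829.9 − (-44.2)) / (3) = -261.9 kcal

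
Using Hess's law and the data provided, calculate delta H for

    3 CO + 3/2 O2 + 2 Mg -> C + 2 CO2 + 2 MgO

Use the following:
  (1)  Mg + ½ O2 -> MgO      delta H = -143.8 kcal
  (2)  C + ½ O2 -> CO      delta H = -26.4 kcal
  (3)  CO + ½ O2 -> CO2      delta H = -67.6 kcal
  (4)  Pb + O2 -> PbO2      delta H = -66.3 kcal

(1) × 2 (scale by 2 for the 2 MgO): (2)·(-143.8) = -287.6 kcal
(2) reversed (C must end up as a product): +26.4 kcal
(3) × 2 (scale by 2 for the 2 CO2): (2)·(-67.6) = -135.2 kcal
(4): not needed (Pb appears nowhere else).
Since enthalpy is a state function, delta H = (2)·(-143.8) + (-1)·(-26.4) + (2)·(-67.6) = -396.4 kcal

delta H = -396.4 kcal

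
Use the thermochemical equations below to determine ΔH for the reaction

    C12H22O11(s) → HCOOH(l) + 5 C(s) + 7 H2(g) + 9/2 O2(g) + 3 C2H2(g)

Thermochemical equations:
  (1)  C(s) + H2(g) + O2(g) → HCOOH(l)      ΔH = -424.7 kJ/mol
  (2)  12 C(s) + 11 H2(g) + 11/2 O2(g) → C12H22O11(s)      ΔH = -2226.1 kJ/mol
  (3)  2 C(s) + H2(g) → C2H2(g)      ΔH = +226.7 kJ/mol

ΔH = 2481.5 kJ/mol

(1) as written (HCOOH(l) already on the product side): -424.7 kJ/mol
(2) reversed (C12H22O11(s) must end up as a reactant): +2226.1 kJ/mol
(3) × 3 (×3 to match 3 C2H2(g) in the target): (3)·(+226.7) = +680.1 kJ/mol
By Hess's law, ΔH = (1)·(-424.7) + (-1)·(-2226.1) + (3)·(+226.7) = 2481.5 kJ/mol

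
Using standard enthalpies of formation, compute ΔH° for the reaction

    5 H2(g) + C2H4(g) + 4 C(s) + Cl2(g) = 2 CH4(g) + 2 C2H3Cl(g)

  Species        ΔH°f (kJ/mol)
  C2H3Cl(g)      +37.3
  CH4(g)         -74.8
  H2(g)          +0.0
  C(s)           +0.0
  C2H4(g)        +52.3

Products: 2·(-74.8) + 2·(+37.3) = -75.0
Reactants: 5·(+0.0) + 1·(+52.3) + 4·(+0.0) + 1·(+0.0) = +52.3
ΔH° = (-75.0) − (+52.3) = -127.3 kJ/mol

ΔH° = -127.3 kJ/mol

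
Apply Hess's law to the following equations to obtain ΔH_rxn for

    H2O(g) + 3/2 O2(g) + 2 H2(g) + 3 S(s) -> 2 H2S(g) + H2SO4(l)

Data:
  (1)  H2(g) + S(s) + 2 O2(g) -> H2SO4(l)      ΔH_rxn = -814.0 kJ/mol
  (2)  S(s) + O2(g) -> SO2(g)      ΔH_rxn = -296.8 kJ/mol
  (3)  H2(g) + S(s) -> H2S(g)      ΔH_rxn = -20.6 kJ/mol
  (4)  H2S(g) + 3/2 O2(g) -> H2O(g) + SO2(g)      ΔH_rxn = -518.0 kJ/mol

ΔH_rxn = -613.4 kJ/mol

(1) as written: -814.0 kJ/mol
(2) as written: -296.8 kJ/mol
(3) as written: -20.6 kJ/mol
(4) reversed: +518.0 kJ/mol
Since enthalpy is a state function, ΔH_rxn = (1)·(-814.0) + (1)·(-296.8) + (1)·(-20.6) + (-1)·(-518.0) = -613.4 kJ/mol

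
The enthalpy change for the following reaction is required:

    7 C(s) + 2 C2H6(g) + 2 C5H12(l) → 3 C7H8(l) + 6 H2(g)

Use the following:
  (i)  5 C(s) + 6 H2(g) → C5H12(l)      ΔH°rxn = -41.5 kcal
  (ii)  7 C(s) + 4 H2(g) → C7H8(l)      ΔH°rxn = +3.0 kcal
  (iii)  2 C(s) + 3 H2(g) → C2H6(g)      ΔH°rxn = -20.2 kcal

ΔH°rxn = 132.4 kcal

(i) reversed and × 2: (-2)·(-41.5) = +83.0 kcal
(ii) × 3: (3)·(+3.0) = +9.0 kcal
(iii) reversed and × 2: (-2)·(-20.2) = +40.4 kcal
Since enthalpy is a state function, ΔH°rxn = (+83.0) + (+9.0) + (+40.4) = 132.4 kcal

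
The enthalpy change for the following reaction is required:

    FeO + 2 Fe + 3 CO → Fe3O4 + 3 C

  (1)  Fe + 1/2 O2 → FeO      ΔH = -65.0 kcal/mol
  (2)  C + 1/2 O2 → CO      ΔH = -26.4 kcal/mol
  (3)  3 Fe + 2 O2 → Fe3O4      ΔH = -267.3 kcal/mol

ΔH = -123.1 kcal/mol

(1) reversed (reverse to put FeO on the reactant side): +65.0 kcal/mol
(2) reversed and × 3 (CO must end up as a reactant; scale by 3 for the 3 CO): (-3)·(-26.4) = +79.2 kcal/mol
(3) as written (Fe3O4 already on the product side): -267.3 kcal/mol
Combining the equations, ΔH = (-1)·(-65.0) + (-3)·(-26.4) + (1)·(-267.3) = -123.1 kcal/mol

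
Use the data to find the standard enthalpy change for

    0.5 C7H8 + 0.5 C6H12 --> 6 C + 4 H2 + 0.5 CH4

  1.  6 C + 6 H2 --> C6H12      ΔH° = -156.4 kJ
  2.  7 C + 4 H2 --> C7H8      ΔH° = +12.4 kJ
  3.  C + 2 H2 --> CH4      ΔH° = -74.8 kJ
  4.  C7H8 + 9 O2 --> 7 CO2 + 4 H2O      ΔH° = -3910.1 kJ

ΔH° = 34.6 kJ

eq. 1 reversed and × 1/2 (reverse to put C6H12 on the reactant side; scale by 1/2 for the 1/2 C6H12): (-1/2)·(-156.4) = +78.2 kJ
eq. 2 reversed and × 1/2: (-1/2)·(+12.4) = -6.2 kJ
eq. 3 × 1/2 (×1/2 to match 1/2 CH4 in the target): (1/2)·(-74.8) = -37.4 kJ
eq. 4: not needed (O2 appears nowhere else).
ΔH° = (+78.2) + (-6.2) + (-37.4) = 34.6 kJ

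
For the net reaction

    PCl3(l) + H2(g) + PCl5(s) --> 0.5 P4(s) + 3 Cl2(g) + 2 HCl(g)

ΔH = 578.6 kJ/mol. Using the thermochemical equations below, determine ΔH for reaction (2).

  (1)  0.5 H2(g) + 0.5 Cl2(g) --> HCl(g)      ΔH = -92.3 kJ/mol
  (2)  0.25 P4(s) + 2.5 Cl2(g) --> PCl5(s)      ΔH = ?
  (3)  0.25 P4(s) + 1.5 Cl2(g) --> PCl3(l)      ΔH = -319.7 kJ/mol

ΔH = -443.5 kJ/mol

(1) × 2 (×2 to match 2 HCl(g) in the target): (2)·(-92.3) = -184.6 kJ/mol
(2) reversed (PCl5(s) must end up as a reactant): contributes −x
(3) reversed (reverse to put PCl3(l) on the reactant side): +319.7 kJ/mol
+578.6 = (-184.6) + (+319.7) − x
x = (+578.6 − (+135.1)) / (-1) = -443.5 kJ/mol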